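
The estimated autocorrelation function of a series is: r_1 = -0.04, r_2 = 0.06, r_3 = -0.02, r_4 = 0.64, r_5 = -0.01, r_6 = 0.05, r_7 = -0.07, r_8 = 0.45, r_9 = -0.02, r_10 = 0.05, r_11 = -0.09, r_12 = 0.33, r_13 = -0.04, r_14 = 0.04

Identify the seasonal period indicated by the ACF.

4

The largest autocorrelation is r_4 = 0.64, with weaker echoes at lags 8 (0.45) and 12 (0.33); the remaining lags stay at or below 0.06.
The dominant spike at lag 4 indicates a seasonal period of 4.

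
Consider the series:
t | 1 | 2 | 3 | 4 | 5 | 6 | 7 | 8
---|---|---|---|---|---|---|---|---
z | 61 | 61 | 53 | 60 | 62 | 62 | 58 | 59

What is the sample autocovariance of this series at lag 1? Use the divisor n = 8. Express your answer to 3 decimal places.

Mean z̄ = (61 + 61 + 53 + 60 + 62 + 62 + 58 + 59)/8 = 59.5000
Σ_{t=1}^{7}(z_t−z̄)(z_{t+1}−z̄) = -6.2500
γ_1 = -6.2500 / 8 = -0.781

-0.781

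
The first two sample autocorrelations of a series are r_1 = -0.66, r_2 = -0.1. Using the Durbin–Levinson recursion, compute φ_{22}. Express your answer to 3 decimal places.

φ_{22} = (r_2 − r_1²) / (1 − r_1²)
r_1² = (-0.66)² = 0.4356
Numerator = -0.1 − 0.4356 = -0.5356; denominator = 1 − 0.4356 = 0.5644
φ_{22} = -0.5356 / 0.5644 = -0.949

-0.949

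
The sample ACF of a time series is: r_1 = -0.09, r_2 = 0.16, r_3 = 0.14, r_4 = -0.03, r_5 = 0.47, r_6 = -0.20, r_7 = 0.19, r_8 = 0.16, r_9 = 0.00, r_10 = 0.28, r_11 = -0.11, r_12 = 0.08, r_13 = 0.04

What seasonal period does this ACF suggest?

5

The largest autocorrelation is r_5 = 0.47, with a weaker echo at lag 10 (0.28); the remaining lags stay at or below 0.19.
The dominant spike at lag 5 indicates a seasonal period of 5.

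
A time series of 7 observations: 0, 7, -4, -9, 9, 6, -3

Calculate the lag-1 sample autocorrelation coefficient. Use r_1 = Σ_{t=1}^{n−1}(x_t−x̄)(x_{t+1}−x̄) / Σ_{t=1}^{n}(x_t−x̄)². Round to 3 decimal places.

Mean x̄ = (0 + 7 − 4 − 9 + 9 + 6 − 3)/7 = 0.8571
Numerator Σ_{t=1}^{6}(x_t−x̄)(x_{t+1}−x̄) = -45.4490
Denominator Σ(x_t−x̄)² = 266.8571
r_1 = -45.4490 / 266.8571 = -0.170

-0.170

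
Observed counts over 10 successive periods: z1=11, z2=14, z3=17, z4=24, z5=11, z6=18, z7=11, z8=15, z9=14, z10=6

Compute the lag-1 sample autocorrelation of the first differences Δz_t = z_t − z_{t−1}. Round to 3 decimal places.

-0.547

First differences Δz: 3, 3, 7, -13, 7, -7, 4, -1, -8
Mean of differences = -0.5556
Numerator Σ(Δz_t−Δz̄)(Δz_{t+1}−Δz̄) = -225.3086
Denominator Σ(Δz_t−Δz̄)² = 412.2222
r_1(Δz) = -225.3086 / 412.2222 = -0.547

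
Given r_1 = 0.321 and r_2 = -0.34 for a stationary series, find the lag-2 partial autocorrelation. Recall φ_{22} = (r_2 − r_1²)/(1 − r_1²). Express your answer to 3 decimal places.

φ_{22} = (r_2 − r_1²) / (1 − r_1²)
r_1² = (0.321)² = 0.103041
Numerator = -0.34 − 0.1030 = -0.4430; denominator = 1 − 0.1030 = 0.8970
φ_{22} = -0.4430 / 0.8970 = -0.494

-0.494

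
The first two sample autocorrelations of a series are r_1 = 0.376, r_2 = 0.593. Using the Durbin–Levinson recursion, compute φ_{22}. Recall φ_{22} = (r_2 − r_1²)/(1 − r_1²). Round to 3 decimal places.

0.526

φ_{22} = (r_2 − r_1²) / (1 − r_1²)
r_1² = (0.376)² = 0.141376
Numerator = 0.593 − 0.1414 = 0.4516; denominator = 1 − 0.1414 = 0.8586
φ_{22} = 0.4516 / 0.8586 = 0.526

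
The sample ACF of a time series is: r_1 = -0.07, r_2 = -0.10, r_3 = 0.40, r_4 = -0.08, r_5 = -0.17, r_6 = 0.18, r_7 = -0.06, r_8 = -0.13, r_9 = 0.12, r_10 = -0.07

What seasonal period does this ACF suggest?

3

The largest autocorrelation is r_3 = 0.40, with a weaker echo at lag 6 (0.18); the remaining lags stay at or below 0.12.
The dominant spike at lag 3 indicates a seasonal period of 3.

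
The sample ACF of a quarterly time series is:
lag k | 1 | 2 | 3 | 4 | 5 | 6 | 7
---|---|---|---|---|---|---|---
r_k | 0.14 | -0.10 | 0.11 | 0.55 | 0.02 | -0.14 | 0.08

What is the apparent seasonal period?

4

The largest autocorrelation is r_4 = 0.55; the remaining lags stay at or below 0.14.
The dominant spike at lag 4 indicates a seasonal period of 4.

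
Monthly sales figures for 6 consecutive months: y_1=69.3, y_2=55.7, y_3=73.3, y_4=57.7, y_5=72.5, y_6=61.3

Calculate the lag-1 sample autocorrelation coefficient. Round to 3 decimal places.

-0.876

Mean ȳ = (69.3 + 55.7 + 73.3 + 57.7 + 72.5 + 61.3)/6 = 64.9667
Deviations from mean: 4.3333, -9.2667, 8.3333, -7.2667, 7.5333, -3.6667
Numerator Σ_{t=1}^{5}(y_t−ȳ)(y_{t+1}−ȳ) = -260.2978
Denominator Σ(y_t−ȳ)² = 297.0933
r_1 = -260.2978 / 297.0933 = -0.876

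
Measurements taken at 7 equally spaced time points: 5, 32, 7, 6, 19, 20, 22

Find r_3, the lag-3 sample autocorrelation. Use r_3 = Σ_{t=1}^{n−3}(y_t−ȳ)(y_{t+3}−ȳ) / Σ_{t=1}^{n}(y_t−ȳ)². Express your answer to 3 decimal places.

Mean ȳ = (5 + 32 + 7 + 6 + 19 + 20 + 22)/7 = 15.8571
Deviations from mean: -10.8571, 16.1429, -8.8571, -9.8571, 3.1429, 4.1429, 6.1429
Σ(y_t−ȳ)(y_{t+3}−ȳ) = (107.0204) + (50.7347) + (-36.6939) + (-60.5510) = 60.5102
Denominator Σ(y_t−ȳ)² = 618.8571
r_3 = 60.5102 / 618.8571 = 0.098

0.098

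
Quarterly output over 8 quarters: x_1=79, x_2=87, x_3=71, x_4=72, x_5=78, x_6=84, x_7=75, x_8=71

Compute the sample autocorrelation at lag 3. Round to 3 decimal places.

-0.147

Mean x̄ = (79 + 87 + 71 + 72 + 78 + 84 + 75 + 71)/8 = 77.1250
Deviations from mean: 1.8750, 9.8750, -6.1250, -5.1250, 0.8750, 6.8750, -2.1250, -6.1250
Numerator Σ_{t=1}^{5}(x_t−x̄)(x_{t+3}−x̄) = -37.5469
Denominator Σ(x_t−x̄)² = 254.8750
r_3 = -37.5469 / 254.8750 = -0.147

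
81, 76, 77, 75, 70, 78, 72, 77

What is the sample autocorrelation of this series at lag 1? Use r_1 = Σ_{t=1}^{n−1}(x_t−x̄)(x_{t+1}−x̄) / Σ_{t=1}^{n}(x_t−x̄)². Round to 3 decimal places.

Mean x̄ = (81 + 76 + 77 + 75 + 70 + 78 + 72 + 77)/8 = 75.7500
Deviations from mean: 5.2500, 0.2500, 1.2500, -0.7500, -5.7500, 2.2500, -3.7500, 1.2500
Σ(x_t−x̄)(x_{t+1}−x̄) = (1.3125) + (0.3125) + (-0.9375) + (4.3125) + (-12.9375) + (-8.4375) + (-4.6875) = -21.0625
Denominator Σ(x_t−x̄)² = 83.5000
r_1 = -21.0625 / 83.5000 = -0.252

-0.252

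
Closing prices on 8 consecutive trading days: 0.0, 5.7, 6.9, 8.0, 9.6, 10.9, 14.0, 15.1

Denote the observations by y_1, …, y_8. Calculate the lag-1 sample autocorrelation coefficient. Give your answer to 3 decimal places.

0.487

Mean ȳ = (0.0 + 5.7 + 6.9 + 8.0 + 9.6 + 10.9 + 14.0 + 15.1)/8 = 8.7750
Deviations from mean: -8.7750, -3.0750, -1.8750, -0.7750, 0.8250, 2.1250, 5.2250, 6.3250
Numerator Σ_{t=1}^{7}(y_t−ȳ)(y_{t+1}−ȳ) = 79.4669
Denominator Σ(y_t−ȳ)² = 163.0750
r_1 = 79.4669 / 163.0750 = 0.487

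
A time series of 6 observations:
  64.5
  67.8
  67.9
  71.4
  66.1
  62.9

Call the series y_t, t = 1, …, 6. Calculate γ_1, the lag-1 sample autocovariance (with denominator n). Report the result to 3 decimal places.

0.595

Mean ȳ = (64.5 + 67.8 + 67.9 + 71.4 + 66.1 + 62.9)/6 = 66.7667
Deviations: -2.2667, 1.0333, 1.1333, 4.6333, -0.6667, -3.8667
Σ_{t=1}^{5}(y_t−ȳ)(y_{t+1}−ȳ) = 3.5689
γ_1 = 3.5689 / 6 = 0.595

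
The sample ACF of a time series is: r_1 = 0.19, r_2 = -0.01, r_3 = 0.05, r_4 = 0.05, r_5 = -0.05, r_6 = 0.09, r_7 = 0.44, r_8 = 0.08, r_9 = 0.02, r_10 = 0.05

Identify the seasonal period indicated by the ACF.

The largest autocorrelation is r_7 = 0.44; the remaining lags stay at or below 0.19.
The dominant spike at lag 7 indicates a seasonal period of 7.

7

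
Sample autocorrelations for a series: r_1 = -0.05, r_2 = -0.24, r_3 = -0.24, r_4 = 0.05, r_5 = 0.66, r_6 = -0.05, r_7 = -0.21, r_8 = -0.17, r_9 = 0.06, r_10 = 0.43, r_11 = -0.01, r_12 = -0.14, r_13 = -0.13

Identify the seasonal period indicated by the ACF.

5

The largest autocorrelation is r_5 = 0.66, with a weaker echo at lag 10 (0.43); the remaining lags stay at or below 0.06.
The dominant spike at lag 5 indicates a seasonal period of 5.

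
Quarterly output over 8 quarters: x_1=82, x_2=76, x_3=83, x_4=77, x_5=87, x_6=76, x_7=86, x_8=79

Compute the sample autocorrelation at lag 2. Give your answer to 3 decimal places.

0.691

Mean x̄ = (82 + 76 + 83 + 77 + 87 + 76 + 86 + 79)/8 = 80.7500
Σ(x_t−x̄)(x_{t+2}−x̄) = (2.8125) + (17.8125) + (14.0625) + (17.8125) + (32.8125) + (8.3125) = 93.6250
Denominator Σ(x_t−x̄)² = 135.5000
r_2 = 93.6250 / 135.5000 = 0.691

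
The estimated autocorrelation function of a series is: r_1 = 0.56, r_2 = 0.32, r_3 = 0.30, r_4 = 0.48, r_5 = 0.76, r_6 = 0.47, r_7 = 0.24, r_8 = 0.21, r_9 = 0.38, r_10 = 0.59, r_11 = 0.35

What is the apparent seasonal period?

The largest autocorrelation is r_5 = 0.76, with a weaker echo at lag 10 (0.59); the remaining lags stay at or below 0.56. The elevated value at lag 1 (0.56), dropping to 0.32 at lag 2, reflects decaying short-term dependence rather than seasonality.
The dominant spike at lag 5 indicates a seasonal period of 5.

5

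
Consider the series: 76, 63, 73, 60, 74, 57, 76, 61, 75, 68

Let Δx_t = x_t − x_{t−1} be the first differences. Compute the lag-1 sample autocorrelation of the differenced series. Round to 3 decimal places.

First differences Δx: -13, 10, -13, 14, -17, 19, -15, 14, -7
Mean of differences = -0.8889
Numerator Σ(Δx_t−Δx̄)(Δx_{t+1}−Δx̄) = -1586.1235
Denominator Σ(Δx_t−Δx̄)² = 1746.8889
r_1(Δx) = -1586.1235 / 1746.8889 = -0.908

-0.908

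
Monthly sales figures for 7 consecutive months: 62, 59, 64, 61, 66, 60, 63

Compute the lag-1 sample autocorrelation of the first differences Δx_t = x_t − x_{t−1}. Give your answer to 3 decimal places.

First differences Δx: -3, 5, -3, 5, -6, 3
Mean of differences = 0.1667
Numerator Σ(Δx_t−Δx̄)(Δx_{t+1}−Δx̄) = -93.1944
Denominator Σ(Δx_t−Δx̄)² = 112.8333
r_1(Δx) = -93.1944 / 112.8333 = -0.826

-0.826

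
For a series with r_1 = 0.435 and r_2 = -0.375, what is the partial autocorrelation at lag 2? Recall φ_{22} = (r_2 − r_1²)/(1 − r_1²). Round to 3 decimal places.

-0.696

φ_{22} = (r_2 − r_1²) / (1 − r_1²)
r_1² = (0.435)² = 0.189225
Numerator = -0.375 − 0.1892 = -0.5642; denominator = 1 − 0.1892 = 0.8108
φ_{22} = -0.5642 / 0.8108 = -0.696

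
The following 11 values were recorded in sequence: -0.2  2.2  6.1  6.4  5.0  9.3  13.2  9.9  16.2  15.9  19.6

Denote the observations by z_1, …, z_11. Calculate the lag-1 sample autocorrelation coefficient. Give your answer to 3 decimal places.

0.594

Mean z̄ = (-0.2 + 2.2 + 6.1 + 6.4 + 5.0 + 9.3 + 13.2 + 9.9 + 16.2 + 15.9 + 19.6)/11 = 9.4182
Numerator Σ_{t=1}^{10}(z_t−z̄)(z_{t+1}−z̄) = 231.8469
Denominator Σ(z_t−z̄)² = 390.4764
r_1 = 231.8469 / 390.4764 = 0.594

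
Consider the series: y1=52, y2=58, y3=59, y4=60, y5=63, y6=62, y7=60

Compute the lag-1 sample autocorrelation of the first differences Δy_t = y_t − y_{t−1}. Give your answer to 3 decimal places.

First differences Δy: 6, 1, 1, 3, -1, -2
Mean of differences = 1.3333
Numerator Σ(Δy_t−Δȳ)(Δy_{t+1}−Δȳ) = 1.8889
Denominator Σ(Δy_t−Δȳ)² = 41.3333
r_1(Δy) = 1.8889 / 41.3333 = 0.046

0.046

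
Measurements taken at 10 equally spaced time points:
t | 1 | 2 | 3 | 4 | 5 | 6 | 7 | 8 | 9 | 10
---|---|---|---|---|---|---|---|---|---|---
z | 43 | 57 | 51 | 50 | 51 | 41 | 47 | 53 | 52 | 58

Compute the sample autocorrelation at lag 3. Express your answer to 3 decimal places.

-0.143

Mean z̄ = (43 + 57 + 51 + 50 + 51 + 41 + 47 + 53 + 52 + 58)/10 = 50.3000
Σ(z_t−z̄)(z_{t+3}−z̄) = (2.1900) + (4.6900) + (-6.5100) + (0.9900) + (1.8900) + (-15.8100) + (-25.4100) = -37.9700
Denominator Σ(z_t−z̄)² = 266.1000
r_3 = -37.9700 / 266.1000 = -0.143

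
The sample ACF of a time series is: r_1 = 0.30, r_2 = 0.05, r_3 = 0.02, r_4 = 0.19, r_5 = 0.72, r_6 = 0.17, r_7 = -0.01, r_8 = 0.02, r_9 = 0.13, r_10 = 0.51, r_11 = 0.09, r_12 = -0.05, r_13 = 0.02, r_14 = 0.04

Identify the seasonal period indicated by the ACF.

5

The largest autocorrelation is r_5 = 0.72, with a weaker echo at lag 10 (0.51); the remaining lags stay at or below 0.30. The elevated value at lag 1 (0.30), dropping to 0.05 at lag 2, reflects decaying short-term dependence rather than seasonality.
The dominant spike at lag 5 indicates a seasonal period of 5.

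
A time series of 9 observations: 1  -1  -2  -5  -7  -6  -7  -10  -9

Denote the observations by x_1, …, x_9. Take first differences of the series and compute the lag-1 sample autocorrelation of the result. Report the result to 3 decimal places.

First differences Δx: -2, -1, -3, -2, 1, -1, -3, 1
Mean of differences = -1.2500
Numerator Σ(Δx_t−Δx̄)(Δx_{t+1}−Δx̄) = -4.8125
Denominator Σ(Δx_t−Δx̄)² = 17.5000
r_1(Δx) = -4.8125 / 17.5000 = -0.275

-0.275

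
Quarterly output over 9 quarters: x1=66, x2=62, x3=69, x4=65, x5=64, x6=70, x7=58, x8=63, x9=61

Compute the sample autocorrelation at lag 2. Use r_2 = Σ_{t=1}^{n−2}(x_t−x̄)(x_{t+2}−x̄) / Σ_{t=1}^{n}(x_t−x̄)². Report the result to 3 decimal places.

0.213

Mean x̄ = (66 + 62 + 69 + 65 + 64 + 70 + 58 + 63 + 61)/9 = 64.2222
Numerator Σ_{t=1}^{7}(x_t−x̄)(x_{t+2}−x̄) = 24.5679
Denominator Σ(x_t−x̄)² = 115.5556
r_2 = 24.5679 / 115.5556 = 0.213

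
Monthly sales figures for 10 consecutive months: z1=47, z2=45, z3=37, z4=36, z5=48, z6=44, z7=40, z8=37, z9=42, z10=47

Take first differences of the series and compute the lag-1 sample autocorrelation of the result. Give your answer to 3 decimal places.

0.007

First differences Δz: -2, -8, -1, 12, -4, -4, -3, 5, 5
Mean of differences = 0.0000
Numerator Σ(Δz_t−Δz̄)(Δz_{t+1}−Δz̄) = 2.0000
Denominator Σ(Δz_t−Δz̄)² = 304.0000
r_1(Δz) = 2.0000 / 304.0000 = 0.007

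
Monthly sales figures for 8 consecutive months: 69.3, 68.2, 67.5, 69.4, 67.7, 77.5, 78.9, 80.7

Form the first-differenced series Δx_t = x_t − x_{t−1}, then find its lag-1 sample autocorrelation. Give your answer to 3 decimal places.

-0.267

First differences Δx: -1.1, -0.7, 1.9, -1.7, 9.8, 1.4, 1.8
Mean of differences = 1.6286
Numerator Σ(Δx_t−Δx̄)(Δx_{t+1}−Δx̄) = -24.2880
Denominator Σ(Δx_t−Δx̄)² = 90.8743
r_1(Δx) = -24.2880 / 90.8743 = -0.267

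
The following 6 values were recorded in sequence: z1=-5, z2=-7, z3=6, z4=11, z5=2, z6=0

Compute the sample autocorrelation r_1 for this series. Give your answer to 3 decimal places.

0.289

Mean z̄ = (-5 − 7 + 6 + 11 + 2 + 0)/6 = 1.1667
Deviations from mean: -6.1667, -8.1667, 4.8333, 9.8333, 0.8333, -1.1667
Σ(z_t−z̄)(z_{t+1}−z̄) = (50.3611) + (-39.4722) + (47.5278) + (8.1944) + (-0.9722) = 65.6389
Denominator Σ(z_t−z̄)² = 226.8333
r_1 = 65.6389 / 226.8333 = 0.289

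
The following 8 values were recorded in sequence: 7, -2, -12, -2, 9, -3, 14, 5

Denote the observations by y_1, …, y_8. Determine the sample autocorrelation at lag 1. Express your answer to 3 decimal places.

0.010

Mean ȳ = (7 − 2 − 12 − 2 + 9 − 3 + 14 + 5)/8 = 2.0000
Deviations from mean: 5.0000, -4.0000, -14.0000, -4.0000, 7.0000, -5.0000, 12.0000, 3.0000
Σ(y_t−ȳ)(y_{t+1}−ȳ) = (-20.0000) + (56.0000) + (56.0000) + (-28.0000) + (-35.0000) + (-60.0000) + (36.0000) = 5.0000
Denominator Σ(y_t−ȳ)² = 480.0000
r_1 = 5.0000 / 480.0000 = 0.010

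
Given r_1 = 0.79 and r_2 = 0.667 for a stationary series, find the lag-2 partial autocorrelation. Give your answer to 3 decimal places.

0.114

φ_{22} = (r_2 − r_1²) / (1 − r_1²)
r_1² = (0.79)² = 0.6241
Numerator = 0.667 − 0.6241 = 0.0429; denominator = 1 − 0.6241 = 0.3759
φ_{22} = 0.0429 / 0.3759 = 0.114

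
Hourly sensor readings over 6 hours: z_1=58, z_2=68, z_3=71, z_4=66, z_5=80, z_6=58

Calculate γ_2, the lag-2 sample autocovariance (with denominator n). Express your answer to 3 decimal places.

Mean z̄ = (58 + 68 + 71 + 66 + 80 + 58)/6 = 66.8333
Σ_{t=1}^{4}(z_t−z̄)(z_{t+2}−z̄) = 24.4444
γ_2 = 24.4444 / 6 = 4.074

4.074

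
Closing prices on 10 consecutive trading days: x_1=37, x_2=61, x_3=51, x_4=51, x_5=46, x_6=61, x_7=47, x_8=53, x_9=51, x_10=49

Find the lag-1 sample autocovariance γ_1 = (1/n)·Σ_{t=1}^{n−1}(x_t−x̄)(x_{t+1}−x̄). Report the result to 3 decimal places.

Mean x̄ = (37 + 61 + 51 + 51 + 46 + 61 + 47 + 53 + 51 + 49)/10 = 50.7000
Σ_{t=1}^{9}(x_t−x̄)(x_{t+1}−x̄) = -234.1900
γ_1 = -234.1900 / 10 = -23.419

-23.419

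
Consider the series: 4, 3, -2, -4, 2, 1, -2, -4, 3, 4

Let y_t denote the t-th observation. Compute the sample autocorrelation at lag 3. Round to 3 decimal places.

-0.176

Mean ȳ = (4 + 3 − 2 − 4 + 2 + 1 − 2 − 4 + 3 + 4)/10 = 0.5000
Σ(y_t−ȳ)(y_{t+3}−ȳ) = (-15.7500) + (3.7500) + (-1.2500) + (11.2500) + (-6.7500) + (1.2500) + (-8.7500) = -16.2500
Denominator Σ(y_t−ȳ)² = 92.5000
r_3 = -16.2500 / 92.5000 = -0.176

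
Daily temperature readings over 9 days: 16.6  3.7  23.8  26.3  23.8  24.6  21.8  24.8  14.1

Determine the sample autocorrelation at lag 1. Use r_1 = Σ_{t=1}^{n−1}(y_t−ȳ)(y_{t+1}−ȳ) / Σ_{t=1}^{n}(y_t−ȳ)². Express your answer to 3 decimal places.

0.112

Mean ȳ = (16.6 + 3.7 + 23.8 + 26.3 + 23.8 + 24.6 + 21.8 + 24.8 + 14.1)/9 = 19.9444
Numerator Σ_{t=1}^{8}(y_t−ȳ)(y_{t+1}−ȳ) = 47.9258
Denominator Σ(y_t−ȳ)² = 428.0422
r_1 = 47.9258 / 428.0422 = 0.112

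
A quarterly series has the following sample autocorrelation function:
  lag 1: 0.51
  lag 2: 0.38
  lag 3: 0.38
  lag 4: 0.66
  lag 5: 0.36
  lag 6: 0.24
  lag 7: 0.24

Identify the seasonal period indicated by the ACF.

4

The largest autocorrelation is r_4 = 0.66; the remaining lags stay at or below 0.51. The elevated value at lag 1 (0.51), dropping to 0.38 at lag 2, reflects decaying short-term dependence rather than seasonality.
The dominant spike at lag 4 indicates a seasonal period of 4.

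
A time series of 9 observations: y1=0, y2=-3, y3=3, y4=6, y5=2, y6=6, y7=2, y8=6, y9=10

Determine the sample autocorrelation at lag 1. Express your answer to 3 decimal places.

Mean ȳ = (0 − 3 + 3 + 6 + 2 + 6 + 2 + 6 + 10)/9 = 3.5556
Numerator Σ_{t=1}^{8}(y_t−ȳ)(y_{t+1}−ȳ) = 26.1358
Denominator Σ(y_t−ȳ)² = 120.2222
r_1 = 26.1358 / 120.2222 = 0.217

0.217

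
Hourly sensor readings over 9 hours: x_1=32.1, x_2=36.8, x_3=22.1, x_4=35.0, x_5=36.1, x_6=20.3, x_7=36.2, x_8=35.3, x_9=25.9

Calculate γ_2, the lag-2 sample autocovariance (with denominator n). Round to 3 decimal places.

Mean x̄ = (32.1 + 36.8 + 22.1 + 35.0 + 36.1 + 20.3 + 36.2 + 35.3 + 25.9)/9 = 31.0889
Σ_{t=1}^{7}(x_t−x̄)(x_{t+2}−x̄) = -120.3347
γ_2 = -120.3347 / 9 = -13.371

-13.371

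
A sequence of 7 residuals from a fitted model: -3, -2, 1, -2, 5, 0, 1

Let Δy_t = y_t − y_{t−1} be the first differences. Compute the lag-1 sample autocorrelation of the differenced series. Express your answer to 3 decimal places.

-0.753

First differences Δy: 1, 3, -3, 7, -5, 1
Mean of differences = 0.6667
Numerator Σ(Δy_t−Δȳ)(Δy_{t+1}−Δȳ) = -68.7778
Denominator Σ(Δy_t−Δȳ)² = 91.3333
r_1(Δy) = -68.7778 / 91.3333 = -0.753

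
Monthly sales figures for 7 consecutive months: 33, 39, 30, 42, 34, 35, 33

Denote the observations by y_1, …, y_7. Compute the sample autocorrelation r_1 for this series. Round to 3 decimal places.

Mean ȳ = (33 + 39 + 30 + 42 + 34 + 35 + 33)/7 = 35.1429
Deviations from mean: -2.1429, 3.8571, -5.1429, 6.8571, -1.1429, -0.1429, -2.1429
Numerator Σ_{t=1}^{6}(y_t−ȳ)(y_{t+1}−ȳ) = -70.7347
Denominator Σ(y_t−ȳ)² = 98.8571
r_1 = -70.7347 / 98.8571 = -0.716

-0.716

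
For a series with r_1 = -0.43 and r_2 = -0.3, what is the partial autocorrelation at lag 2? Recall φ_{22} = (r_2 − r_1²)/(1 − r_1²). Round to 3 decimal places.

φ_{22} = (r_2 − r_1²) / (1 − r_1²)
r_1² = (-0.43)² = 0.1849
Numerator = -0.3 − 0.1849 = -0.4849; denominator = 1 − 0.1849 = 0.8151
φ_{22} = -0.4849 / 0.8151 = -0.595

-0.595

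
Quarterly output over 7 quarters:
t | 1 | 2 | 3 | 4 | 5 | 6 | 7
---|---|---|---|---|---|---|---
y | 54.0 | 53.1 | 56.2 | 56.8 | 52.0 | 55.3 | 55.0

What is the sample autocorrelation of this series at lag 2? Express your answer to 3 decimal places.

Mean ȳ = (54.0 + 53.1 + 56.2 + 56.8 + 52.0 + 55.3 + 55.0)/7 = 54.6286
Deviations from mean: -0.6286, -1.5286, 1.5714, 2.1714, -2.6286, 0.6714, 0.3714
Σ(y_t−ȳ)(y_{t+2}−ȳ) = (-0.9878) + (-3.3192) + (-4.1306) + (1.4580) + (-0.9763) = -7.9559
Denominator Σ(y_t−ȳ)² = 17.4143
r_2 = -7.9559 / 17.4143 = -0.457

-0.457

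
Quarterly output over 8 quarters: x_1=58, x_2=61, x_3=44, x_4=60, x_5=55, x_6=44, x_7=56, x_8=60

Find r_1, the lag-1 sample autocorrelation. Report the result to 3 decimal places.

Mean x̄ = (58 + 61 + 44 + 60 + 55 + 44 + 56 + 60)/8 = 54.7500
Numerator Σ_{t=1}^{7}(x_t−x̄)(x_{t+1}−x̄) = -111.5625
Denominator Σ(x_t−x̄)² = 337.5000
r_1 = -111.5625 / 337.5000 = -0.331

-0.331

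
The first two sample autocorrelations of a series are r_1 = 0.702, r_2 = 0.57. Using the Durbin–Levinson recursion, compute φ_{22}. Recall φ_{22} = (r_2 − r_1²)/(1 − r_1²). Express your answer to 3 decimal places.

0.152

φ_{22} = (r_2 − r_1²) / (1 − r_1²)
r_1² = (0.702)² = 0.492804
Numerator = 0.57 − 0.4928 = 0.0772; denominator = 1 − 0.4928 = 0.5072
φ_{22} = 0.0772 / 0.5072 = 0.152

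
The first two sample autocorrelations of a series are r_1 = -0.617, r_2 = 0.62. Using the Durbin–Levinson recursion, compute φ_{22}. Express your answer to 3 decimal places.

φ_{22} = (r_2 − r_1²) / (1 − r_1²)
r_1² = (-0.617)² = 0.380689
Numerator = 0.62 − 0.3807 = 0.2393; denominator = 1 − 0.3807 = 0.6193
φ_{22} = 0.2393 / 0.6193 = 0.386

0.386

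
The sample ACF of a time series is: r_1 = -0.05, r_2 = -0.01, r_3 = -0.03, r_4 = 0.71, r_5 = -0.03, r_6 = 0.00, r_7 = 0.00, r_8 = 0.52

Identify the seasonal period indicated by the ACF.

The largest autocorrelation is r_4 = 0.71, with a weaker echo at lag 8 (0.52); the remaining lags stay at or below 0.00.
The dominant spike at lag 4 indicates a seasonal period of 4.

4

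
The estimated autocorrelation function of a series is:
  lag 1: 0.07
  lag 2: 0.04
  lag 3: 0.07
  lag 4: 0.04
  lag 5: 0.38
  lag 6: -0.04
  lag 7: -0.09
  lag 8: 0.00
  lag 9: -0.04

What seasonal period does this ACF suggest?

The largest autocorrelation is r_5 = 0.38; the remaining lags stay at or below 0.07.
The dominant spike at lag 5 indicates a seasonal period of 5.

5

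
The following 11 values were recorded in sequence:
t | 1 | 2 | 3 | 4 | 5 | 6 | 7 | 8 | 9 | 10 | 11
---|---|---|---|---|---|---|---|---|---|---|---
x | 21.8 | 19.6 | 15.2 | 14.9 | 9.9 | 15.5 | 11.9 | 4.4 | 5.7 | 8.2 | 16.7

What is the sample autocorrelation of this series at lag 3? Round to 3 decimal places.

-0.058

Mean x̄ = (21.8 + 19.6 + 15.2 + 14.9 + 9.9 + 15.5 + 11.9 + 4.4 + 5.7 + 8.2 + 16.7)/11 = 13.0727
Numerator Σ_{t=1}^{8}(x_t−x̄)(x_{t+3}−x̄) = -17.8650
Denominator Σ(x_t−x̄)² = 310.4418
r_3 = -17.8650 / 310.4418 = -0.058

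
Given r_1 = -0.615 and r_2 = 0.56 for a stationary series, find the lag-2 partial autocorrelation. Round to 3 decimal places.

φ_{22} = (r_2 − r_1²) / (1 − r_1²)
r_1² = (-0.615)² = 0.378225
Numerator = 0.56 − 0.3782 = 0.1818; denominator = 1 − 0.3782 = 0.6218
φ_{22} = 0.1818 / 0.6218 = 0.292

0.292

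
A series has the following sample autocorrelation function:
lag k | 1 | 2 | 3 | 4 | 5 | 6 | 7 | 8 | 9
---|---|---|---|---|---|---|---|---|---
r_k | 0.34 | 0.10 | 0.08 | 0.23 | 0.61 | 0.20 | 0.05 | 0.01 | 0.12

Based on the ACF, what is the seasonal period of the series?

The largest autocorrelation is r_5 = 0.61; the remaining lags stay at or below 0.34. The elevated value at lag 1 (0.34), dropping to 0.10 at lag 2, reflects decaying short-term dependence rather than seasonality.
The dominant spike at lag 5 indicates a seasonal period of 5.

5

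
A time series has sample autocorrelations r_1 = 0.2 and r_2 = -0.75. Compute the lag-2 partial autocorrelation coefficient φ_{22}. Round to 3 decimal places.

φ_{22} = (r_2 − r_1²) / (1 − r_1²)
r_1² = (0.2)² = 0.04
Numerator = -0.75 − 0.0400 = -0.7900; denominator = 1 − 0.0400 = 0.9600
φ_{22} = -0.7900 / 0.9600 = -0.823

-0.823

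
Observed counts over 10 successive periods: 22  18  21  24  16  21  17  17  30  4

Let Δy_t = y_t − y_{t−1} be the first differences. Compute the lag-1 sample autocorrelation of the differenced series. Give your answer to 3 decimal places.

First differences Δy: -4, 3, 3, -8, 5, -4, 0, 13, -26
Mean of differences = -2.0000
Numerator Σ(Δy_t−Δȳ)(Δy_{t+1}−Δȳ) = -405.0000
Denominator Σ(Δy_t−Δȳ)² = 948.0000
r_1(Δy) = -405.0000 / 948.0000 = -0.427

-0.427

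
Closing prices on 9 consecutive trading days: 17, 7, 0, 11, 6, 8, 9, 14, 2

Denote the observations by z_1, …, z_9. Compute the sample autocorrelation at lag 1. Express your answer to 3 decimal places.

-0.263

Mean z̄ = (17 + 7 + 0 + 11 + 6 + 8 + 9 + 14 + 2)/9 = 8.2222
Numerator Σ_{t=1}^{8}(z_t−z̄)(z_{t+1}−z̄) = -60.8272
Denominator Σ(z_t−z̄)² = 231.5556
r_1 = -60.8272 / 231.5556 = -0.263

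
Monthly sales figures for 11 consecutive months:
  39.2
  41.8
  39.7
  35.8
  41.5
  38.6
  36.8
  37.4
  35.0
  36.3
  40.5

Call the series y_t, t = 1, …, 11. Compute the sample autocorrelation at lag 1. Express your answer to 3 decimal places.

0.070

Mean ȳ = (39.2 + 41.8 + 39.7 + 35.8 + 41.5 + 38.6 + 36.8 + 37.4 + 35.0 + 36.3 + 40.5)/11 = 38.4182
Numerator Σ_{t=1}^{10}(y_t−ȳ)(y_{t+1}−ȳ) = 3.7788
Denominator Σ(y_t−ȳ)² = 54.2364
r_1 = 3.7788 / 54.2364 = 0.070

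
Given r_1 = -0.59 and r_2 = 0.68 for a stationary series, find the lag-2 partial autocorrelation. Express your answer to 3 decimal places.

0.509

φ_{22} = (r_2 − r_1²) / (1 − r_1²)
r_1² = (-0.59)² = 0.3481
Numerator = 0.68 − 0.3481 = 0.3319; denominator = 1 − 0.3481 = 0.6519
φ_{22} = 0.3319 / 0.6519 = 0.509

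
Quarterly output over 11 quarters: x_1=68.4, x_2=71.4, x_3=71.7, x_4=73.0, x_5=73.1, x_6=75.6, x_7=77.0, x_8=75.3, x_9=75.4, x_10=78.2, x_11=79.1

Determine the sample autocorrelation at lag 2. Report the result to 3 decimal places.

Mean x̄ = (68.4 + 71.4 + 71.7 + 73.0 + 73.1 + 75.6 + 77.0 + 75.3 + 75.4 + 78.2 + 79.1)/11 = 74.3818
Numerator Σ_{t=1}^{9}(x_t−x̄)(x_{t+2}−x̄) = 30.6548
Denominator Σ(x_t−x̄)² = 102.4764
r_2 = 30.6548 / 102.4764 = 0.299

0.299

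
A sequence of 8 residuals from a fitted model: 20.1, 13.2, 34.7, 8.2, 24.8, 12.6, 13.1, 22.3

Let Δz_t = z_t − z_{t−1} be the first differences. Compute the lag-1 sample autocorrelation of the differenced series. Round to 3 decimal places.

First differences Δz: -6.9, 21.5, -26.5, 16.6, -12.2, 0.5, 9.2
Mean of differences = 0.3143
Numerator Σ(Δz_t−Δz̄)(Δz_{t+1}−Δz̄) = -1362.0873
Denominator Σ(Δz_t−Δz̄)² = 1720.7086
r_1(Δz) = -1362.0873 / 1720.7086 = -0.792

-0.792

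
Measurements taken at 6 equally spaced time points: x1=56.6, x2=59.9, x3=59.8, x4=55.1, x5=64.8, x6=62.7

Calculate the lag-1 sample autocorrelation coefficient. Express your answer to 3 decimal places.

-0.142

Mean x̄ = (56.6 + 59.9 + 59.8 + 55.1 + 64.8 + 62.7)/6 = 59.8167
Deviations from mean: -3.2167, 0.0833, -0.0167, -4.7167, 4.9833, 2.8833
Σ(x_t−x̄)(x_{t+1}−x̄) = (-0.2681) + (-0.0014) + (0.0786) + (-23.5047) + (14.3686) = -9.3269
Denominator Σ(x_t−x̄)² = 65.7483
r_1 = -9.3269 / 65.7483 = -0.142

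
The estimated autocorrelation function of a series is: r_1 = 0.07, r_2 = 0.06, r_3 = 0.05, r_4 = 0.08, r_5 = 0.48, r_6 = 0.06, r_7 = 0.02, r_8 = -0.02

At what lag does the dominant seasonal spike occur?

The largest autocorrelation is r_5 = 0.48; the remaining lags stay at or below 0.08.
The dominant spike at lag 5 indicates a seasonal period of 5.

5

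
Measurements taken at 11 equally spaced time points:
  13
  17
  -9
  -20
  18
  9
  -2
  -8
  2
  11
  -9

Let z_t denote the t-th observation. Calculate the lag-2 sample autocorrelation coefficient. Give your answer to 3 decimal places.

Mean z̄ = (13 + 17 − 9 − 20 + 18 + 9 − 2 − 8 + 2 + 11 − 9)/11 = 2.0000
Numerator Σ_{t=1}^{9}(z_t−z̄)(z_{t+2}−z̄) = -1005.0000
Denominator Σ(z_t−z̄)² = 1574.0000
r_2 = -1005.0000 / 1574.0000 = -0.639

-0.639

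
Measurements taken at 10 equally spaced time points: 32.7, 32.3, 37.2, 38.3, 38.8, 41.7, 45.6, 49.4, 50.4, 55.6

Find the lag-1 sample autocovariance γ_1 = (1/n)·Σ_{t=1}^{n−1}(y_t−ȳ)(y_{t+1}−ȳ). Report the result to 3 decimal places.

36.971

Mean ȳ = (32.7 + 32.3 + 37.2 + 38.3 + 38.8 + 41.7 + 45.6 + 49.4 + 50.4 + 55.6)/10 = 42.2000
Σ_{t=1}^{9}(y_t−ȳ)(y_{t+1}−ȳ) = 369.7100
γ_1 = 369.7100 / 10 = 36.971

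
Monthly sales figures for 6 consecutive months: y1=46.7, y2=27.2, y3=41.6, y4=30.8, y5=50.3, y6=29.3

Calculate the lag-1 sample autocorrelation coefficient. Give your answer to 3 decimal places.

-0.735

Mean ȳ = (46.7 + 27.2 + 41.6 + 30.8 + 50.3 + 29.3)/6 = 37.6500
Deviations from mean: 9.0500, -10.4500, 3.9500, -6.8500, 12.6500, -8.3500
Σ(y_t−ȳ)(y_{t+1}−ȳ) = (-94.5725) + (-41.2775) + (-27.0575) + (-86.6525) + (-105.6275) = -355.1875
Denominator Σ(y_t−ȳ)² = 483.3750
r_1 = -355.1875 / 483.3750 = -0.735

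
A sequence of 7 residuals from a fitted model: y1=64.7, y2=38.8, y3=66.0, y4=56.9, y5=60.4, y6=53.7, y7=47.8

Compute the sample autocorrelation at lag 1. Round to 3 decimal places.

-0.538

Mean ȳ = (64.7 + 38.8 + 66.0 + 56.9 + 60.4 + 53.7 + 47.8)/7 = 55.4714
Deviations from mean: 9.2286, -16.6714, 10.5286, 1.4286, 4.9286, -1.7714, -7.6714
Numerator Σ_{t=1}^{6}(y_t−ȳ)(y_{t+1}−ȳ) = -302.4394
Denominator Σ(y_t−ȳ)² = 562.2743
r_1 = -302.4394 / 562.2743 = -0.538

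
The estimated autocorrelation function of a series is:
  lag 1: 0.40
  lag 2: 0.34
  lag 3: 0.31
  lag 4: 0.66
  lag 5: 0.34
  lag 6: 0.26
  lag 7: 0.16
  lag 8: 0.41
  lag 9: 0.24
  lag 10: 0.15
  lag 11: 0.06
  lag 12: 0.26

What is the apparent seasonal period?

The largest autocorrelation is r_4 = 0.66, with a weaker echo at lag 8 (0.41); the remaining lags stay at or below 0.40. The elevated value at lag 1 (0.40), dropping to 0.34 at lag 2, reflects decaying short-term dependence rather than seasonality.
The dominant spike at lag 4 indicates a seasonal period of 4.

4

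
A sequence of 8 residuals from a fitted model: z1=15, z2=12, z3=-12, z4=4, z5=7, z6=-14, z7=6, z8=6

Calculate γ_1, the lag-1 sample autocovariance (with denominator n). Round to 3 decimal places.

Mean z̄ = (15 + 12 − 12 + 4 + 7 − 14 + 6 + 6)/8 = 3.0000
Deviations: 12.0000, 9.0000, -15.0000, 1.0000, 4.0000, -17.0000, 3.0000, 3.0000
Σ_{t=1}^{7}(z_t−z̄)(z_{t+1}−z̄) = -148.0000
γ_1 = -148.0000 / 8 = -18.500

-18.500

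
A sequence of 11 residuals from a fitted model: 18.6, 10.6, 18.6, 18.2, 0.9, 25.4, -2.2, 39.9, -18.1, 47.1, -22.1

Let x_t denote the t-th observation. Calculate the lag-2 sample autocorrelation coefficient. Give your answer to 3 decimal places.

Mean x̄ = (18.6 + 10.6 + 18.6 + 18.2 + 0.9 + 25.4 − 2.2 + 39.9 − 18.1 + 47.1 − 22.1)/11 = 12.4455
Numerator Σ_{t=1}^{9}(x_t−x̄)(x_{t+2}−x̄) = 3009.4822
Denominator Σ(x_t−x̄)² = 4708.9873
r_2 = 3009.4822 / 4708.9873 = 0.639

0.639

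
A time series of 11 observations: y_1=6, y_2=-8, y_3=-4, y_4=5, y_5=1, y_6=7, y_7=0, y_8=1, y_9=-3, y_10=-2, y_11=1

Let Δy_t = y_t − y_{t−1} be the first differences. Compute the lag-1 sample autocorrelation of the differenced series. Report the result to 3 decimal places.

First differences Δy: -14, 4, 9, -4, 6, -7, 1, -4, 1, 3
Mean of differences = -0.5000
Numerator Σ(Δy_t−Δȳ)(Δy_{t+1}−Δȳ) = -131.2500
Denominator Σ(Δy_t−Δȳ)² = 418.5000
r_1(Δy) = -131.2500 / 418.5000 = -0.314

-0.314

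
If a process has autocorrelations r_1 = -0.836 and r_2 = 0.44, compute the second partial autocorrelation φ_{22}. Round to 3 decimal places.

φ_{22} = (r_2 − r_1²) / (1 − r_1²)
r_1² = (-0.836)² = 0.698896
Numerator = 0.44 − 0.6989 = -0.2589; denominator = 1 − 0.6989 = 0.3011
φ_{22} = -0.2589 / 0.3011 = -0.860

-0.860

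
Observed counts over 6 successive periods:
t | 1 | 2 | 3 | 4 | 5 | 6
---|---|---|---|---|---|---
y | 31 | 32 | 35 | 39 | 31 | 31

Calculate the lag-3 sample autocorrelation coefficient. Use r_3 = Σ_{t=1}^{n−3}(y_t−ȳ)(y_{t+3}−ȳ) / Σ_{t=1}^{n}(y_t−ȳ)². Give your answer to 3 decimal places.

Mean ȳ = (31 + 32 + 35 + 39 + 31 + 31)/6 = 33.1667
Numerator Σ_{t=1}^{3}(y_t−ȳ)(y_{t+3}−ȳ) = -14.0833
Denominator Σ(y_t−ȳ)² = 52.8333
r_3 = -14.0833 / 52.8333 = -0.267

-0.267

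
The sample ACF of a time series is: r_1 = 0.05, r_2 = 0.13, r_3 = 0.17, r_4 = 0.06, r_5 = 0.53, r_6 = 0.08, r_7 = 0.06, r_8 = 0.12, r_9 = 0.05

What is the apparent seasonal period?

The largest autocorrelation is r_5 = 0.53; the remaining lags stay at or below 0.17.
The dominant spike at lag 5 indicates a seasonal period of 5.

5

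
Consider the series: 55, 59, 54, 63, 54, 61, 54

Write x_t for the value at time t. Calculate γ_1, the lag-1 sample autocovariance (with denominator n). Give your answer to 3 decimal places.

Mean x̄ = (55 + 59 + 54 + 63 + 54 + 61 + 54)/7 = 57.1429
Σ_{t=1}^{6}(x_t−x̄)(x_{t+1}−x̄) = -70.8776
γ_1 = -70.8776 / 7 = -10.125

-10.125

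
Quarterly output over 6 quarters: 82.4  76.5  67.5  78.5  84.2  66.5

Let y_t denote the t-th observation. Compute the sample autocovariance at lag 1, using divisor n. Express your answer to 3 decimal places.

Mean ȳ = (82.4 + 76.5 + 67.5 + 78.5 + 84.2 + 66.5)/6 = 75.9333
Σ_{t=1}^{5}(y_t−ȳ)(y_{t+1}−ȳ) = -79.5244
γ_1 = -79.5244 / 6 = -13.254

-13.254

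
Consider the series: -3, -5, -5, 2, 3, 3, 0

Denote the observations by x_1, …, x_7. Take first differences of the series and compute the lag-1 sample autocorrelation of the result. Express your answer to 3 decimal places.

0.045

First differences Δx: -2, 0, 7, 1, 0, -3
Mean of differences = 0.5000
Numerator Σ(Δx_t−Δx̄)(Δx_{t+1}−Δx̄) = 2.7500
Denominator Σ(Δx_t−Δx̄)² = 61.5000
r_1(Δx) = 2.7500 / 61.5000 = 0.045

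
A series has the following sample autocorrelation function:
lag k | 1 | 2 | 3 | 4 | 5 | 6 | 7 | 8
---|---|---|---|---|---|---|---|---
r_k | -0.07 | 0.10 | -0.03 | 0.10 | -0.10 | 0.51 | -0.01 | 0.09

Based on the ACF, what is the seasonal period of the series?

6

The largest autocorrelation is r_6 = 0.51; the remaining lags stay at or below 0.10.
The dominant spike at lag 6 indicates a seasonal period of 6.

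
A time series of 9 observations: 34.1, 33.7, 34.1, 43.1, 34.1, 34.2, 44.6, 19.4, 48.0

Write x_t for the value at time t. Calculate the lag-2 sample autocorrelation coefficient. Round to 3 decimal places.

0.166

Mean x̄ = (34.1 + 33.7 + 34.1 + 43.1 + 34.1 + 34.2 + 44.6 + 19.4 + 48.0)/9 = 36.1444
Σ(x_t−x̄)(x_{t+2}−x̄) = (4.1798) + (-17.0025) + (4.1798) + (-13.5247) + (-17.2869) + (32.5586) + (100.2453) = 93.3494
Denominator Σ(x_t−x̄)² = 563.1022
r_2 = 93.3494 / 563.1022 = 0.166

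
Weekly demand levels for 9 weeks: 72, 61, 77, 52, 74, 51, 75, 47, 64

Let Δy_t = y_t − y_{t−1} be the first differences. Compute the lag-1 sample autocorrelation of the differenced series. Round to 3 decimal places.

-0.915

First differences Δy: -11, 16, -25, 22, -23, 24, -28, 17
Mean of differences = -1.0000
Numerator Σ(Δy_t−Δȳ)(Δy_{t+1}−Δȳ) = -3347.0000
Denominator Σ(Δy_t−Δȳ)² = 3656.0000
r_1(Δy) = -3347.0000 / 3656.0000 = -0.915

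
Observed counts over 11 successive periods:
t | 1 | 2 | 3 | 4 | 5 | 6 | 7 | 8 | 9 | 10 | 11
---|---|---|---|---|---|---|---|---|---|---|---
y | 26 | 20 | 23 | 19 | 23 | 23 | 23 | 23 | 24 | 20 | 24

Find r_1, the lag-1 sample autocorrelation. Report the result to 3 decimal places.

-0.452

Mean ȳ = (26 + 20 + 23 + 19 + 23 + 23 + 23 + 23 + 24 + 20 + 24)/11 = 22.5455
Numerator Σ_{t=1}^{10}(y_t−ȳ)(y_{t+1}−ȳ) = -19.2975
Denominator Σ(y_t−ȳ)² = 42.7273
r_1 = -19.2975 / 42.7273 = -0.452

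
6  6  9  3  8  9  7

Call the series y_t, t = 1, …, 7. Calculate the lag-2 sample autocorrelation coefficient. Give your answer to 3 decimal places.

-0.156

Mean ȳ = (6 + 6 + 9 + 3 + 8 + 9 + 7)/7 = 6.8571
Numerator Σ_{t=1}^{5}(y_t−ȳ)(y_{t+2}−ȳ) = -4.1837
Denominator Σ(y_t−ȳ)² = 26.8571
r_2 = -4.1837 / 26.8571 = -0.156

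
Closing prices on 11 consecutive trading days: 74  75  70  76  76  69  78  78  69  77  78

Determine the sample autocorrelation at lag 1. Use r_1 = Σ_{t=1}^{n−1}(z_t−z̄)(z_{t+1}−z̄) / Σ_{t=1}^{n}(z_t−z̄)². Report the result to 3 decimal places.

Mean z̄ = (74 + 75 + 70 + 76 + 76 + 69 + 78 + 78 + 69 + 77 + 78)/11 = 74.5455
Numerator Σ_{t=1}^{10}(z_t−z̄)(z_{t+1}−z̄) = -46.3884
Denominator Σ(z_t−z̄)² = 128.7273
r_1 = -46.3884 / 128.7273 = -0.360

-0.360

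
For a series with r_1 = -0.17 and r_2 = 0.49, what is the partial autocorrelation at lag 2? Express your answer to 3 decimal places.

φ_{22} = (r_2 − r_1²) / (1 − r_1²)
r_1² = (-0.17)² = 0.0289
Numerator = 0.49 − 0.0289 = 0.4611; denominator = 1 − 0.0289 = 0.9711
φ_{22} = 0.4611 / 0.9711 = 0.475

0.475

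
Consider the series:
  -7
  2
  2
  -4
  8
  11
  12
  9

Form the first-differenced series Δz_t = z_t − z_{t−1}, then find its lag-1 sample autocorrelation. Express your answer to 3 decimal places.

-0.263

First differences Δz: 9, 0, -6, 12, 3, 1, -3
Mean of differences = 2.2857
Numerator Σ(Δz_t−Δz̄)(Δz_{t+1}−Δz̄) = -64.0816
Denominator Σ(Δz_t−Δz̄)² = 243.4286
r_1(Δz) = -64.0816 / 243.4286 = -0.263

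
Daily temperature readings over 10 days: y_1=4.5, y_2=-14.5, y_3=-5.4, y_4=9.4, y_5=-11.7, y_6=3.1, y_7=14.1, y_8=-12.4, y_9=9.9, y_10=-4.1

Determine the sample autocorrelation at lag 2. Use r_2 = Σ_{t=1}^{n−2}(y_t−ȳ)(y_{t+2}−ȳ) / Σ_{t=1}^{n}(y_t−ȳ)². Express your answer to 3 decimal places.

Mean ȳ = (4.5 − 14.5 − 5.4 + 9.4 − 11.7 + 3.1 + 14.1 − 12.4 + 9.9 − 4.1)/10 = -0.7100
Numerator Σ_{t=1}^{8}(y_t−ȳ)(y_{t+2}−ȳ) = -84.3272
Denominator Σ(y_t−ȳ)² = 956.8690
r_2 = -84.3272 / 956.8690 = -0.088

-0.088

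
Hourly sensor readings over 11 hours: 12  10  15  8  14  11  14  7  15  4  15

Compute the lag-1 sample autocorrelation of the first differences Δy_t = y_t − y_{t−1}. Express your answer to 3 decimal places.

First differences Δy: -2, 5, -7, 6, -3, 3, -7, 8, -11, 11
Mean of differences = 0.3000
Numerator Σ(Δy_t−Δȳ)(Δy_{t+1}−Δȳ) = -398.2900
Denominator Σ(Δy_t−Δȳ)² = 486.1000
r_1(Δy) = -398.2900 / 486.1000 = -0.819

-0.819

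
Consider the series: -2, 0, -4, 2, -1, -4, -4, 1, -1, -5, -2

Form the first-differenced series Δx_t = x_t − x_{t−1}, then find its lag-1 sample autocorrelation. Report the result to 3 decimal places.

First differences Δx: 2, -4, 6, -3, -3, 0, 5, -2, -4, 3
Mean of differences = 0.0000
Numerator Σ(Δx_t−Δx̄)(Δx_{t+1}−Δx̄) = -55.0000
Denominator Σ(Δx_t−Δx̄)² = 128.0000
r_1(Δx) = -55.0000 / 128.0000 = -0.430

-0.430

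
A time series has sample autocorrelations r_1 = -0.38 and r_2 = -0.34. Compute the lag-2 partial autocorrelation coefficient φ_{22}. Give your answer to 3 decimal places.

φ_{22} = (r_2 − r_1²) / (1 − r_1²)
r_1² = (-0.38)² = 0.1444
Numerator = -0.34 − 0.1444 = -0.4844; denominator = 1 − 0.1444 = 0.8556
φ_{22} = -0.4844 / 0.8556 = -0.566

-0.566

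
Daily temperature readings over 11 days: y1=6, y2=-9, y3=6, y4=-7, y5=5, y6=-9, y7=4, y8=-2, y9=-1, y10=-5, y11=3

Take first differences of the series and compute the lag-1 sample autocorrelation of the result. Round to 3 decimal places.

-0.840

First differences Δy: -15, 15, -13, 12, -14, 13, -6, 1, -4, 8
Mean of differences = -0.3000
Numerator Σ(Δy_t−Δȳ)(Δy_{t+1}−Δȳ) = -1044.8900
Denominator Σ(Δy_t−Δȳ)² = 1244.1000
r_1(Δy) = -1044.8900 / 1244.1000 = -0.840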